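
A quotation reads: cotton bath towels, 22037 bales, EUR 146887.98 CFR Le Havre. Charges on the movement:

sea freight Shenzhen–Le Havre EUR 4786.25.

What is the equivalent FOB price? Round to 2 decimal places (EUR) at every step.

From CFR to FOB, the seller no longer bears: freight.
FOB price = 146887.98 − 4786.25 = 142101.73

FOB price: EUR 142101.73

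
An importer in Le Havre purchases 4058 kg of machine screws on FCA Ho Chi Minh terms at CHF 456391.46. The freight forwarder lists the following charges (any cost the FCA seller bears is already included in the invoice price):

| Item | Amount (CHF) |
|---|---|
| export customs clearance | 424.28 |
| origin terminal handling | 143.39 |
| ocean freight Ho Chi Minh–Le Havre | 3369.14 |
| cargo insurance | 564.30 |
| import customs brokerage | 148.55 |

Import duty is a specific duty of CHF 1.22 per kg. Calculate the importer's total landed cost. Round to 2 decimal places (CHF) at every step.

Total landed cost: CHF 465567.60

FCA: the seller delivers export-cleared goods to the carrier; the buyer bears costs from that point.
Already in the invoice (seller's account under FCA): export clearance — exclude.
CIF value = FCA price + origin terminal + freight + insurance = 456391.46 + 143.39 + 3369.14 + 564.30 = 460468.29
Import duty = 4058 × 1.22 = 4950.76
Buyer bears: origin terminal 143.39 + freight 3369.14 + insurance 564.30 + brokerage 148.55 + duty 4950.76 = 9176.14
Landed cost = invoice 456391.46 + 9176.14 = 465567.60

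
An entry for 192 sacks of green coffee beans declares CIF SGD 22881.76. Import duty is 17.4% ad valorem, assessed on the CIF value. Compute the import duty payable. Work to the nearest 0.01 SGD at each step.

Import duty: SGD 3981.43

Import duty = 22881.76 × 17.4% = 3981.43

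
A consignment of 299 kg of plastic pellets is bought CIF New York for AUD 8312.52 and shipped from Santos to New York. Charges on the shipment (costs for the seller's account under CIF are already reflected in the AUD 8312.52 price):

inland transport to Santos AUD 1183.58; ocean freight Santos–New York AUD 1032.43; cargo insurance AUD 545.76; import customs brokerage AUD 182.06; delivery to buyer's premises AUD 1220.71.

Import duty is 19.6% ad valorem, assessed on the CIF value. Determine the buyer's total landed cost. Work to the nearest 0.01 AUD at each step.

Total landed cost: AUD 11344.54

CIF: the seller pays costs through ocean freight and marine insurance to the destination port.
Already in the invoice (seller's account under CIF): inland to port, freight, insurance — exclude.
The CIF price already equals the CIF value: 8312.52
Import duty = 8312.52 × 19.6% = 1629.25
Buyer bears: brokerage 182.06 + delivery 1220.71 + duty 1629.25 = 3032.02
Landed cost = invoice 8312.52 + 3032.02 = 11344.54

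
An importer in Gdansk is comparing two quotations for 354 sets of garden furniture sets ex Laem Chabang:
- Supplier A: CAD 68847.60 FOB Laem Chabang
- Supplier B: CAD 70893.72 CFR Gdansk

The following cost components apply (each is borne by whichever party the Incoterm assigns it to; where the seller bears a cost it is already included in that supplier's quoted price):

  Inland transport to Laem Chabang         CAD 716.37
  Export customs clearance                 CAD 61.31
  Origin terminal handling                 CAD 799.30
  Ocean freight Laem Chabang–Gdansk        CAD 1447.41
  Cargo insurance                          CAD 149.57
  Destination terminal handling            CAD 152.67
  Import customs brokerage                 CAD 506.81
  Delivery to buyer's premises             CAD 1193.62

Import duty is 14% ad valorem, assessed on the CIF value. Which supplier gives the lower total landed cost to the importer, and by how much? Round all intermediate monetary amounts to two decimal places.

Supplier A (FOB):
CIF value = FOB price + freight + insurance = 68847.60 + 1447.41 + 149.57 = 70444.58
Import duty = 70444.58 × 14% = 9862.24
Buyer bears (A): 1447.41 + 149.57 + 152.67 + 506.81 + 1193.62 = 3450.08
Landed cost (A) = invoice 68847.60 + 3450.08 + duty 9862.24 = 82159.92
Supplier B (CFR):
CIF value = CFR price + insurance = 70893.72 + 149.57 = 71043.29
Import duty = 71043.29 × 14% = 9946.06
Buyer bears (B): 149.57 + 152.67 + 506.81 + 1193.62 = 2002.67
Landed cost (B) = invoice 70893.72 + 2002.67 + duty 9946.06 = 82842.45
Difference = |82159.92 − 82842.45| = 682.53

Supplier A is cheaper by CAD 682.53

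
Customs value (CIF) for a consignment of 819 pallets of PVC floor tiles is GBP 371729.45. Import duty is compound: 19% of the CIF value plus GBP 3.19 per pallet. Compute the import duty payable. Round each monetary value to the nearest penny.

Import duty: GBP 73241.21

Ad valorem component: 371729.45 × 19% = 70628.60
Specific component: 819 × 3.19 = 2612.61
Import duty = 70628.60 + 2612.61 = 73241.21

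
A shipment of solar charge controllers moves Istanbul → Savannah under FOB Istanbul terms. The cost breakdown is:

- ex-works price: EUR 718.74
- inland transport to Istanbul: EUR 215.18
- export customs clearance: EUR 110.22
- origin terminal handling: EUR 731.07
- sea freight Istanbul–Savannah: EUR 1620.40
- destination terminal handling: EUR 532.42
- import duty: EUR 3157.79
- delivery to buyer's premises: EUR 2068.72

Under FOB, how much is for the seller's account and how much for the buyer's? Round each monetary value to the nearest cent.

Seller: EUR 1775.21; buyer: EUR 7379.33

FOB: the seller bears costs until goods are on board at the origin port; the buyer bears freight, insurance and all costs thereafter.
Seller's account: goods 718.74 + inland to port 215.18 + export clearance 110.22 + origin terminal 731.07 = 1775.21
Buyer's account: freight 1620.40 + destination terminal 532.42 + duty 3157.79 + delivery 2068.72 = 7379.33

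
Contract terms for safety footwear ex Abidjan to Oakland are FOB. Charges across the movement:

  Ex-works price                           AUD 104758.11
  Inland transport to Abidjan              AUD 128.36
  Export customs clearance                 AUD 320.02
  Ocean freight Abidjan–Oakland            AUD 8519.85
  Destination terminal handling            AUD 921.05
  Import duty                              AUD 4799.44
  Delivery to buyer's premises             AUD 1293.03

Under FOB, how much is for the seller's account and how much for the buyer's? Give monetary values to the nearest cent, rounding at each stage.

FOB: the seller bears costs until goods are on board at the origin port; the buyer bears freight, insurance and all costs thereafter.
Seller's account: goods 104758.11 + inland to port 128.36 + export clearance 320.02 = 105206.49
Buyer's account: freight 8519.85 + destination terminal 921.05 + duty 4799.44 + delivery 1293.03 = 15533.37

Seller: AUD 105206.49; buyer: AUD 15533.37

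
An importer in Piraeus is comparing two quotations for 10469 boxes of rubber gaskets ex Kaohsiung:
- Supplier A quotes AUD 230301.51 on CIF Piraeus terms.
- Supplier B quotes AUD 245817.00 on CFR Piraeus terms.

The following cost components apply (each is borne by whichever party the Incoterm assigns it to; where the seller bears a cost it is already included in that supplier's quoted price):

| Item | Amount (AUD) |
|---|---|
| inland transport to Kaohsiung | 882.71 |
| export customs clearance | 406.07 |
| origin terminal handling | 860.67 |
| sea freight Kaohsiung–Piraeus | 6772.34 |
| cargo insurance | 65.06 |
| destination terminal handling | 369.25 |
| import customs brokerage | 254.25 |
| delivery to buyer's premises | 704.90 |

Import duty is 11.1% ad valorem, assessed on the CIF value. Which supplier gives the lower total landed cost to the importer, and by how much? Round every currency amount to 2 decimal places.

Supplier A (CIF):
The CIF price already equals the CIF value: 230301.51
Import duty = 230301.51 × 11.1% = 25563.47
Buyer bears (A): 369.25 + 254.25 + 704.90 = 1328.40
Landed cost (A) = invoice 230301.51 + 1328.40 + duty 25563.47 = 257193.38
Supplier B (CFR):
CIF value = CFR price + insurance = 245817.00 + 65.06 = 245882.06
Import duty = 245882.06 × 11.1% = 27292.91
Buyer bears (B): 65.06 + 369.25 + 254.25 + 704.90 = 1393.46
Landed cost (B) = invoice 245817.00 + 1393.46 + duty 27292.91 = 274503.37
Difference = |257193.38 − 274503.37| = 17309.99

Supplier A is cheaper by AUD 17309.99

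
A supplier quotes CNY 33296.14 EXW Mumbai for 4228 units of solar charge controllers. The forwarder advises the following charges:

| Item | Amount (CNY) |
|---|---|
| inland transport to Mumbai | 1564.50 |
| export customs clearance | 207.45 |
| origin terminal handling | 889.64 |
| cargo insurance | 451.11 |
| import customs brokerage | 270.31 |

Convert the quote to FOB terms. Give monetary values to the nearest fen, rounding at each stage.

Not relevant to the conversion: brokerage, insurance — on the buyer under both terms; not part of either seller's price.
From EXW to FOB, the seller additionally bears: inland to port, export clearance, origin terminal.
FOB price = 33296.14 + 1564.50 + 207.45 + 889.64 = 35957.73

FOB price: CNY 35957.73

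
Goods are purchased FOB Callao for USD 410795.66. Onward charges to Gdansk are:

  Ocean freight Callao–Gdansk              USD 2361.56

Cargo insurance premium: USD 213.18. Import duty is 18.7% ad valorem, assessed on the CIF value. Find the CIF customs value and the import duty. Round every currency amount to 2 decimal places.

CIF = FOB price + freight + insurance
CIF = 410795.66 + 2361.56 + 213.18 = 413370.40
Import duty = 413370.40 × 18.7% = 77300.26

CIF value: USD 413370.40; import duty: USD 77300.26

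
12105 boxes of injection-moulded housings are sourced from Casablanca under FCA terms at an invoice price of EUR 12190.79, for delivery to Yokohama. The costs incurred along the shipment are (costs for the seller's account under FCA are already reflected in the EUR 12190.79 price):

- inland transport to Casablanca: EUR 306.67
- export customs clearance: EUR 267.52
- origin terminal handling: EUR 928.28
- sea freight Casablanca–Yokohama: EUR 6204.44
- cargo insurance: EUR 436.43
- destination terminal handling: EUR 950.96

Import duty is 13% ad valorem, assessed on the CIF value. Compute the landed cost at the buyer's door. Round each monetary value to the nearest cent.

FCA: the seller delivers export-cleared goods to the carrier; the buyer bears costs from that point.
Already in the invoice (seller's account under FCA): inland to port, export clearance — exclude.
CIF value = FCA price + origin terminal + freight + insurance = 12190.79 + 928.28 + 6204.44 + 436.43 = 19759.94
Import duty = 19759.94 × 13% = 2568.79
Buyer bears: origin terminal 928.28 + freight 6204.44 + insurance 436.43 + destination terminal 950.96 + duty 2568.79 = 11088.90
Landed cost = invoice 12190.79 + 11088.90 = 23279.69

Total landed cost: EUR 23279.69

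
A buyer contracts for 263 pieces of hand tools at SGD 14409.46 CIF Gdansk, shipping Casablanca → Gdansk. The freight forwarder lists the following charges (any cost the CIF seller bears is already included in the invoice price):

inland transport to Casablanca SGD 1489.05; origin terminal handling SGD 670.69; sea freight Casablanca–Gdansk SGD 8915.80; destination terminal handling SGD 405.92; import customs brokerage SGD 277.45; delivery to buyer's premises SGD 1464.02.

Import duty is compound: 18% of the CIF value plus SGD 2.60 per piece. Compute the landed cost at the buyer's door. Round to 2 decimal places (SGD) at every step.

Total landed cost: SGD 19834.35

CIF: the seller pays costs through ocean freight and marine insurance to the destination port.
Already in the invoice (seller's account under CIF): inland to port, origin terminal, freight — exclude.
The CIF price already equals the CIF value: 14409.46
Ad valorem component: 14409.46 × 18% = 2593.70
Specific component: 263 × 2.60 = 683.80
Import duty = 2593.70 + 683.80 = 3277.50
Buyer bears: destination terminal 405.92 + brokerage 277.45 + delivery 1464.02 + duty 3277.50 = 5424.89
Landed cost = invoice 14409.46 + 5424.89 = 19834.35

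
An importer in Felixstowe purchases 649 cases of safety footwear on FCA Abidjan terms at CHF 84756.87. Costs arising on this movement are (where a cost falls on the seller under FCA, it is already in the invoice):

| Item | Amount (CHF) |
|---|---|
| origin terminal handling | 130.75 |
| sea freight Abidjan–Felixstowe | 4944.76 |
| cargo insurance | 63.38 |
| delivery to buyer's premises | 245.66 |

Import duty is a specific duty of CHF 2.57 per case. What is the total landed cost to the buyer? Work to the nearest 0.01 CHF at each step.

Total landed cost: CHF 91809.35

FCA: the seller delivers export-cleared goods to the carrier; the buyer bears costs from that point.
CIF value = FCA price + origin terminal + freight + insurance = 84756.87 + 130.75 + 4944.76 + 63.38 = 89895.76
Import duty = 649 × 2.57 = 1667.93
Buyer bears: origin terminal 130.75 + freight 4944.76 + insurance 63.38 + delivery 245.66 + duty 1667.93 = 7052.48
Landed cost = invoice 84756.87 + 7052.48 = 91809.35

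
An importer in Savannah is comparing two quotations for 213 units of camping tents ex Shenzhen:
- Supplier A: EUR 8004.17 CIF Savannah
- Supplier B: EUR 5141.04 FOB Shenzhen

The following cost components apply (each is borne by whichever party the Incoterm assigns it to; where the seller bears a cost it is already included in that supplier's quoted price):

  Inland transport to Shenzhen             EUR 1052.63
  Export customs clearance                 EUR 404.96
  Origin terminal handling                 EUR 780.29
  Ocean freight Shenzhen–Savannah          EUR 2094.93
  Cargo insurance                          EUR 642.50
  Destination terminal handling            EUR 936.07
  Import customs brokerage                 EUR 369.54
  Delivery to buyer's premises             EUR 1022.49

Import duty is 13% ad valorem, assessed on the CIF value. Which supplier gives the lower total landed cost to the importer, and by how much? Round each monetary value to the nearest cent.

Supplier B is cheaper by EUR 142.04

Supplier A (CIF):
The CIF price already equals the CIF value: 8004.17
Import duty = 8004.17 × 13% = 1040.54
Buyer bears (A): 936.07 + 369.54 + 1022.49 = 2328.10
Landed cost (A) = invoice 8004.17 + 2328.10 + duty 1040.54 = 11372.81
Supplier B (FOB):
CIF value = FOB price + freight + insurance = 5141.04 + 2094.93 + 642.50 = 7878.47
Import duty = 7878.47 × 13% = 1024.20
Buyer bears (B): 2094.93 + 642.50 + 936.07 + 369.54 + 1022.49 = 5065.53
Landed cost (B) = invoice 5141.04 + 5065.53 + duty 1024.20 = 11230.77
Difference = |11372.81 − 11230.77| = 142.04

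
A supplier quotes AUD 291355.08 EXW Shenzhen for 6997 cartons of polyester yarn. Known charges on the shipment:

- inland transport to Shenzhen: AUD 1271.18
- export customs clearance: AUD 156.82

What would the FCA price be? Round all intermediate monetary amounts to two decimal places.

FCA price: AUD 292783.08

From EXW to FCA, the seller additionally bears: inland to port, export clearance.
FCA price = 291355.08 + 1271.18 + 156.82 = 292783.08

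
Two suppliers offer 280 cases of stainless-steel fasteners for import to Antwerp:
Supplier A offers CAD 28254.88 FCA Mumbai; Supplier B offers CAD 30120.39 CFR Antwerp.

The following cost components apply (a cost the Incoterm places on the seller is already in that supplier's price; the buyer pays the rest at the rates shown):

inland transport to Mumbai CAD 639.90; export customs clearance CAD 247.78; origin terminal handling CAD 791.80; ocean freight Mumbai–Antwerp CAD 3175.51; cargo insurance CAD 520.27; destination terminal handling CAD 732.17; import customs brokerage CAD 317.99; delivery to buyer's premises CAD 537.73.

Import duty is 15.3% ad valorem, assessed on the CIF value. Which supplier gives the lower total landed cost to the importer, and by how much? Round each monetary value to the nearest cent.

Supplier A (FCA):
CIF value = FCA price + origin terminal + freight + insurance = 28254.88 + 791.80 + 3175.51 + 520.27 = 32742.46
Import duty = 32742.46 × 15.3% = 5009.60
Buyer bears (A): 791.80 + 3175.51 + 520.27 + 732.17 + 317.99 + 537.73 = 6075.47
Landed cost (A) = invoice 28254.88 + 6075.47 + duty 5009.60 = 39339.95
Supplier B (CFR):
CIF value = CFR price + insurance = 30120.39 + 520.27 = 30640.66
Import duty = 30640.66 × 15.3% = 4688.02
Buyer bears (B): 520.27 + 732.17 + 317.99 + 537.73 = 2108.16
Landed cost (B) = invoice 30120.39 + 2108.16 + duty 4688.02 = 36916.57
Difference = |39339.95 − 36916.57| = 2423.38

Supplier B is cheaper by CAD 2423.38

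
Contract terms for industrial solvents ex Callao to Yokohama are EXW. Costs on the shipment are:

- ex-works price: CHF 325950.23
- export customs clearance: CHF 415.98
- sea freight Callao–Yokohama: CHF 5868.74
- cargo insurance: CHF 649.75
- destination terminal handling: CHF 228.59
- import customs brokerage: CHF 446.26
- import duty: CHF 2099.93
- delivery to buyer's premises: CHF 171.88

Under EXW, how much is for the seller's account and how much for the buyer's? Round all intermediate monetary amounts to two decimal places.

EXW: the seller makes goods available at their premises; the buyer bears all onward costs.
Seller's account: goods 325950.23 = 325950.23
Buyer's account: export clearance 415.98 + freight 5868.74 + insurance 649.75 + destination terminal 228.59 + brokerage 446.26 + duty 2099.93 + delivery 171.88 = 9881.13

Seller: CHF 325950.23; buyer: CHF 9881.13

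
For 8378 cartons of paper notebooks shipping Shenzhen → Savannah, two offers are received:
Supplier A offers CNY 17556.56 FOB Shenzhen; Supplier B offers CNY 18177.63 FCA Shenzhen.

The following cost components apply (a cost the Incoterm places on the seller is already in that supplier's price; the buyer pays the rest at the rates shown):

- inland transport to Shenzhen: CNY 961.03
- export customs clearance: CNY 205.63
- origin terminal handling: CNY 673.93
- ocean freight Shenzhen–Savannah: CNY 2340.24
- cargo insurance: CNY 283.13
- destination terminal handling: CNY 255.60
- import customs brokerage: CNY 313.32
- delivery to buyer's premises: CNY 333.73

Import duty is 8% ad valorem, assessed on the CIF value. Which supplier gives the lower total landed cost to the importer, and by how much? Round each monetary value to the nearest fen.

Supplier A is cheaper by CNY 1398.60

Supplier A (FOB):
CIF value = FOB price + freight + insurance = 17556.56 + 2340.24 + 283.13 = 20179.93
Import duty = 20179.93 × 8% = 1614.39
Buyer bears (A): 2340.24 + 283.13 + 255.60 + 313.32 + 333.73 = 3526.02
Landed cost (A) = invoice 17556.56 + 3526.02 + duty 1614.39 = 22696.97
Supplier B (FCA):
CIF value = FCA price + origin terminal + freight + insurance = 18177.63 + 673.93 + 2340.24 + 283.13 = 21474.93
Import duty = 21474.93 × 8% = 1717.99
Buyer bears (B): 673.93 + 2340.24 + 283.13 + 255.60 + 313.32 + 333.73 = 4199.95
Landed cost (B) = invoice 18177.63 + 4199.95 + duty 1717.99 = 24095.57
Difference = |22696.97 − 24095.57| = 1398.60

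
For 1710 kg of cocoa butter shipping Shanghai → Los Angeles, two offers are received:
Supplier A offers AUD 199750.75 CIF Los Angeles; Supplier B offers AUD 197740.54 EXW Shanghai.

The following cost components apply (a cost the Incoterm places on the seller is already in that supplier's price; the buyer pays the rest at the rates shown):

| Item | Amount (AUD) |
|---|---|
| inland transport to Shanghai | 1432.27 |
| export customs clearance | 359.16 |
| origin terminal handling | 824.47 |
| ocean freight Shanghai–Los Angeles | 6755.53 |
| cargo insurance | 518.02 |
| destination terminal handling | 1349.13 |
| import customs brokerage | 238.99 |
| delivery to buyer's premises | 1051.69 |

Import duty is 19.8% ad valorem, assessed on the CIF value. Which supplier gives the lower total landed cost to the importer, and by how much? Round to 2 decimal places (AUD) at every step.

Supplier A is cheaper by AUD 9439.33

Supplier A (CIF):
The CIF price already equals the CIF value: 199750.75
Import duty = 199750.75 × 19.8% = 39550.65
Buyer bears (A): 1349.13 + 238.99 + 1051.69 = 2639.81
Landed cost (A) = invoice 199750.75 + 2639.81 + duty 39550.65 = 241941.21
Supplier B (EXW):
CIF value = EXW price + inland to port + export clearance + origin terminal + freight + insurance = 197740.54 + 1432.27 + 359.16 + 824.47 + 6755.53 + 518.02 = 207629.99
Import duty = 207629.99 × 19.8% = 41110.74
Buyer bears (B): 1432.27 + 359.16 + 824.47 + 6755.53 + 518.02 + 1349.13 + 238.99 + 1051.69 = 12529.26
Landed cost (B) = invoice 197740.54 + 12529.26 + duty 41110.74 = 251380.54
Difference = |241941.21 − 251380.54| = 9439.33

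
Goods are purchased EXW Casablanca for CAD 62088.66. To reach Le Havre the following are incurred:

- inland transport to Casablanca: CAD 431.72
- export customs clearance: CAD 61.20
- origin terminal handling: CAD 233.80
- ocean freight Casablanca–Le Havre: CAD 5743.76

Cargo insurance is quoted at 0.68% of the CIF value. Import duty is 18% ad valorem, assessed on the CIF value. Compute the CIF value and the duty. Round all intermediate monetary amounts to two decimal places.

CIF value: CAD 69028.53; import duty: CAD 12425.14

Let C be the CIF value. C = EXW price + pre-shipment costs + freight + 0.68% × C
C − 0.68% × C = 62088.66 + 431.72 + 61.20 + 233.80 + 5743.76
0.9932 × C = 68559.14
C = 68559.14 / 0.9932 = 69028.53
Insurance premium = 0.68% × 69028.53 = 469.39
Import duty = 69028.53 × 18% = 12425.14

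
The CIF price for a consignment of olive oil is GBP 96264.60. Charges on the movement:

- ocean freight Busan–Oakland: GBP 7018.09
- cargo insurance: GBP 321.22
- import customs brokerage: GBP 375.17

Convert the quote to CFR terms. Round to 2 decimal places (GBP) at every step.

Not relevant to the conversion: freight — on the seller under both CIF and CFR; already in the CIF price and stays in the CFR price. brokerage — on the buyer under both terms; not part of either seller's price.
From CIF to CFR, the seller no longer bears: insurance.
CFR price = 96264.60 − 321.22 = 95943.38

CFR price: GBP 95943.38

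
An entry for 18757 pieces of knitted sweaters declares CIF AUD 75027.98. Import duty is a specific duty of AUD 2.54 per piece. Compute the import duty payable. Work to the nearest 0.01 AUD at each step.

Import duty = 18757 × 2.54 = 47642.78

Import duty: AUD 47642.78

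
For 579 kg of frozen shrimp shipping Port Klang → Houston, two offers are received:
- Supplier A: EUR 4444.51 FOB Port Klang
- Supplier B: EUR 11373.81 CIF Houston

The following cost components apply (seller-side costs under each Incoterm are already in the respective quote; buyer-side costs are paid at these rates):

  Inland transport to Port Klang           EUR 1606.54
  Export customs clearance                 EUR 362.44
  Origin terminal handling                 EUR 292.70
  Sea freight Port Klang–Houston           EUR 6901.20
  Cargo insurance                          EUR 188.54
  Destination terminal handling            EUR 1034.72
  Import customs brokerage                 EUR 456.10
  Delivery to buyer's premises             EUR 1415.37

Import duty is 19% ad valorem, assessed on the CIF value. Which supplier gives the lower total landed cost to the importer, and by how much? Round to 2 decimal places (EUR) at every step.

Supplier A (FOB):
CIF value = FOB price + freight + insurance = 4444.51 + 6901.20 + 188.54 = 11534.25
Import duty = 11534.25 × 19% = 2191.51
Buyer bears (A): 6901.20 + 188.54 + 1034.72 + 456.10 + 1415.37 = 9995.93
Landed cost (A) = invoice 4444.51 + 9995.93 + duty 2191.51 = 16631.95
Supplier B (CIF):
The CIF price already equals the CIF value: 11373.81
Import duty = 11373.81 × 19% = 2161.02
Buyer bears (B): 1034.72 + 456.10 + 1415.37 = 2906.19
Landed cost (B) = invoice 11373.81 + 2906.19 + duty 2161.02 = 16441.02
Difference = |16631.95 − 16441.02| = 190.93

Supplier B is cheaper by EUR 190.93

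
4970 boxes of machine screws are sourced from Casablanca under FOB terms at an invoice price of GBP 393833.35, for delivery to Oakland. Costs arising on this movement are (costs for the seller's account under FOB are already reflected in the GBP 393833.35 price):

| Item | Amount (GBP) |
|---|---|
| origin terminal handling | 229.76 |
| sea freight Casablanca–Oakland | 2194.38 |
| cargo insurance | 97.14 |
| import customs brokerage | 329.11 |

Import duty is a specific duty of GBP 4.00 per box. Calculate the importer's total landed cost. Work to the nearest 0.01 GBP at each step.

FOB: the seller bears costs until goods are on board at the origin port; the buyer bears freight, insurance and all costs thereafter.
Already in the invoice (seller's account under FOB): origin terminal — exclude.
CIF value = FOB price + freight + insurance = 393833.35 + 2194.38 + 97.14 = 396124.87
Import duty = 4970 × 4.00 = 19880.00
Buyer bears: freight 2194.38 + insurance 97.14 + brokerage 329.11 + duty 19880.00 = 22500.63
Landed cost = invoice 393833.35 + 22500.63 = 416333.98

Total landed cost: GBP 416333.98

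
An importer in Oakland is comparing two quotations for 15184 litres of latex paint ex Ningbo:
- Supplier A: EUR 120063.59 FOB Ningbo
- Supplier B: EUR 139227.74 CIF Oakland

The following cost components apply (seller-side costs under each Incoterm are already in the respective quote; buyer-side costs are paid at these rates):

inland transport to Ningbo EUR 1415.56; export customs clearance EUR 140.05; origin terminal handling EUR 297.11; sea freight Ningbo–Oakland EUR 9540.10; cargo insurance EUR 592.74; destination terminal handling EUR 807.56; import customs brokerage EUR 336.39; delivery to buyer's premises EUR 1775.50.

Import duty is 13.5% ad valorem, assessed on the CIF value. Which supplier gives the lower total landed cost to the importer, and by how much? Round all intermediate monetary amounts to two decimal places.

Supplier A is cheaper by EUR 10250.53

Supplier A (FOB):
CIF value = FOB price + freight + insurance = 120063.59 + 9540.10 + 592.74 = 130196.43
Import duty = 130196.43 × 13.5% = 17576.52
Buyer bears (A): 9540.10 + 592.74 + 807.56 + 336.39 + 1775.50 = 13052.29
Landed cost (A) = invoice 120063.59 + 13052.29 + duty 17576.52 = 150692.40
Supplier B (CIF):
The CIF price already equals the CIF value: 139227.74
Import duty = 139227.74 × 13.5% = 18795.74
Buyer bears (B): 807.56 + 336.39 + 1775.50 = 2919.45
Landed cost (B) = invoice 139227.74 + 2919.45 + duty 18795.74 = 160942.93
Difference = |150692.40 − 160942.93| = 10250.53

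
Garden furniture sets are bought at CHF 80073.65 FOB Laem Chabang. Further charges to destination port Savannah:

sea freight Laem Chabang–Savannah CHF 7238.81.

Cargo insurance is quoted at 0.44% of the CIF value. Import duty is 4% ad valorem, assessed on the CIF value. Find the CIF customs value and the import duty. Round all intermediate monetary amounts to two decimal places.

CIF value: CHF 87698.33; import duty: CHF 3507.93

Let C be the CIF value. C = FOB price + freight + 0.44% × C
C − 0.44% × C = 80073.65 + 7238.81
0.9956 × C = 87312.46
C = 87312.46 / 0.9956 = 87698.33
Insurance premium = 0.44% × 87698.33 = 385.87
Import duty = 87698.33 × 4% = 3507.93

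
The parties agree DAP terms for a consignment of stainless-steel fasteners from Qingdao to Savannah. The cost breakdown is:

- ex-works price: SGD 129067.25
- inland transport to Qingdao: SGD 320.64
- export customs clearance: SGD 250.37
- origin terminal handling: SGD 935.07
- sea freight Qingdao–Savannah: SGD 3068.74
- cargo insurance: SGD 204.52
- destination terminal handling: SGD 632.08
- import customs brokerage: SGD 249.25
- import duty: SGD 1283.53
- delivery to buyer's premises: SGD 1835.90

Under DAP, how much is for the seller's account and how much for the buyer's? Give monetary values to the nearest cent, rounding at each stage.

Seller: SGD 136314.57; buyer: SGD 1532.78

DAP: the seller bears all costs to the named destination except import duty and clearance.
Seller's account: goods 129067.25 + inland to port 320.64 + export clearance 250.37 + origin terminal 935.07 + freight 3068.74 + insurance 204.52 + destination terminal 632.08 + delivery 1835.90 = 136314.57
Buyer's account: brokerage 249.25 + duty 1283.53 = 1532.78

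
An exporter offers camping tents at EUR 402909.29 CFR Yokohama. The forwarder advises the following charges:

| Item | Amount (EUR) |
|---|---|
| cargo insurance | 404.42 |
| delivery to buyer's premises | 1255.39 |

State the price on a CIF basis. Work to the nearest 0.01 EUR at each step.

Not relevant to the conversion: delivery — on the buyer under both terms; not part of either seller's price.
From CFR to CIF, the seller additionally bears: insurance.
CIF price = 402909.29 + 404.42 = 403313.71

CIF price: EUR 403313.71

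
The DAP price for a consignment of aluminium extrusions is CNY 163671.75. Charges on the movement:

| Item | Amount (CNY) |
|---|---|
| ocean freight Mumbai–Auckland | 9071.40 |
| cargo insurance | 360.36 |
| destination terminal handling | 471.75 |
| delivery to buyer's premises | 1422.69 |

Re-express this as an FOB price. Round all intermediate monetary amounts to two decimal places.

FOB price: CNY 152345.55

From DAP to FOB, the seller no longer bears: freight, insurance, destination terminal, delivery.
FOB price = 163671.75 − 9071.40 − 360.36 − 471.75 − 1422.69 = 152345.55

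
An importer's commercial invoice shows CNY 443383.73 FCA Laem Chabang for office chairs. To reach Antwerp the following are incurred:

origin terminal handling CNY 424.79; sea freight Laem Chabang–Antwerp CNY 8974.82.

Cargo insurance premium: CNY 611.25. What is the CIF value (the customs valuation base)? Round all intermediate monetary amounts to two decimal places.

CIF value: CNY 453394.59

CIF = FCA price + pre-shipment costs + freight + insurance
CIF = 443383.73 + 424.79 + 8974.82 + 611.25 = 453394.59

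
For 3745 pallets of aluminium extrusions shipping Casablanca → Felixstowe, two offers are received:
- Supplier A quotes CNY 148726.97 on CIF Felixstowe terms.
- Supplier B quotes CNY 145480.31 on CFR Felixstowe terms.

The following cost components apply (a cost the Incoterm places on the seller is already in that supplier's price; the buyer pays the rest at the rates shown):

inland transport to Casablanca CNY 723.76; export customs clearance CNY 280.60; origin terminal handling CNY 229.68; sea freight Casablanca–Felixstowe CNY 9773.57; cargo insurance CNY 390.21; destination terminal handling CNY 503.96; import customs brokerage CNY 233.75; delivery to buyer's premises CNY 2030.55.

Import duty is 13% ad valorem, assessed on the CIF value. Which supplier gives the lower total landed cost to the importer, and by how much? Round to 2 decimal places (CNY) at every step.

Supplier A (CIF):
The CIF price already equals the CIF value: 148726.97
Import duty = 148726.97 × 13% = 19334.51
Buyer bears (A): 503.96 + 233.75 + 2030.55 = 2768.26
Landed cost (A) = invoice 148726.97 + 2768.26 + duty 19334.51 = 170829.74
Supplier B (CFR):
CIF value = CFR price + insurance = 145480.31 + 390.21 = 145870.52
Import duty = 145870.52 × 13% = 18963.17
Buyer bears (B): 390.21 + 503.96 + 233.75 + 2030.55 = 3158.47
Landed cost (B) = invoice 145480.31 + 3158.47 + duty 18963.17 = 167601.95
Difference = |170829.74 − 167601.95| = 3227.79

Supplier B is cheaper by CNY 3227.79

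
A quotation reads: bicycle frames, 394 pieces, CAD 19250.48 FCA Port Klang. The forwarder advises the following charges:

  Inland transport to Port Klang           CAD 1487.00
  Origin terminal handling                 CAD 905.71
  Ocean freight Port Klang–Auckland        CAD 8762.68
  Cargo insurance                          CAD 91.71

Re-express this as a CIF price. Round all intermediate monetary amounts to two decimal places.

Not relevant to the conversion: inland to port — on the seller under both FCA and CIF; already in the FCA price and stays in the CIF price.
From FCA to CIF, the seller additionally bears: origin terminal, freight, insurance.
CIF price = 19250.48 + 905.71 + 8762.68 + 91.71 = 29010.58

CIF price: CAD 29010.58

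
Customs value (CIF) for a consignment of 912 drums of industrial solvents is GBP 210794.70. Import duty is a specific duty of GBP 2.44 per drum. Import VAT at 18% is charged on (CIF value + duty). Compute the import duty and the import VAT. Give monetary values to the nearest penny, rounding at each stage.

Import duty: GBP 2225.28; import VAT: GBP 38343.60

Import duty = 912 × 2.44 = 2225.28
VAT base = CIF + duty = 210794.70 + 2225.28 = 213019.98
Import VAT = 213019.98 × 18% = 38343.60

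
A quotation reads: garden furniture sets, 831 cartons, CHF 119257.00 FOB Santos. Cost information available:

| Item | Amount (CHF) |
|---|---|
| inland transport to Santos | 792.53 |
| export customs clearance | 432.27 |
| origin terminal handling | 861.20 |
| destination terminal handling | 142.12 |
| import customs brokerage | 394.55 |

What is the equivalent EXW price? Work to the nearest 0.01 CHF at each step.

EXW price: CHF 117171.00

Not relevant to the conversion: destination terminal, brokerage — on the buyer under both terms; not part of either seller's price.
From FOB to EXW, the seller no longer bears: inland to port, export clearance, origin terminal.
EXW price = 119257.00 − 792.53 − 432.27 − 861.20 = 117171.00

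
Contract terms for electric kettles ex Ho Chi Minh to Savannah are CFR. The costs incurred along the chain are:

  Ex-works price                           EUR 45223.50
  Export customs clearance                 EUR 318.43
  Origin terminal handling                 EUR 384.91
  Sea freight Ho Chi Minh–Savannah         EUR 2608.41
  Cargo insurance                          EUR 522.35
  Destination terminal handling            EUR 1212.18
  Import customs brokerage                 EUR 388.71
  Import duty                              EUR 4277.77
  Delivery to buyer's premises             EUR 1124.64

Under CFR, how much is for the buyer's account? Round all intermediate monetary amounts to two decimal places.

Buyer's account: EUR 7525.65

CFR: the seller pays costs through ocean freight to the destination port, but not insurance.
Seller's account: goods 45223.50 + export clearance 318.43 + origin terminal 384.91 + freight 2608.41 = 48535.25
Buyer's account: insurance 522.35 + destination terminal 1212.18 + brokerage 388.71 + duty 4277.77 + delivery 1124.64 = 7525.65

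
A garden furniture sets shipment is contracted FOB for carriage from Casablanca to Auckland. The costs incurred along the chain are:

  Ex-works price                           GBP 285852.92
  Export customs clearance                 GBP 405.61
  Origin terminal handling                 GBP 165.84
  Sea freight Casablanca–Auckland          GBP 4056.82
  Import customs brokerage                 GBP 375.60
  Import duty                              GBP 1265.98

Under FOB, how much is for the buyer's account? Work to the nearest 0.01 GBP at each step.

Buyer's account: GBP 5698.40

FOB: the seller bears costs until goods are on board at the origin port; the buyer bears freight, insurance and all costs thereafter.
Seller's account: goods 285852.92 + export clearance 405.61 + origin terminal 165.84 = 286424.37
Buyer's account: freight 4056.82 + brokerage 375.60 + duty 1265.98 = 5698.40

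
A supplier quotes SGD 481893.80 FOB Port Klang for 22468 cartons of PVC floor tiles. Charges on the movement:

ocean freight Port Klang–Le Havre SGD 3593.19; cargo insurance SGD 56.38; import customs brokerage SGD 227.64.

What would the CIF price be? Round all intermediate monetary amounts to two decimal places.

CIF price: SGD 485543.37

Not relevant to the conversion: brokerage — on the buyer under both terms; not part of either seller's price.
From FOB to CIF, the seller additionally bears: freight, insurance.
CIF price = 481893.80 + 3593.19 + 56.38 = 485543.37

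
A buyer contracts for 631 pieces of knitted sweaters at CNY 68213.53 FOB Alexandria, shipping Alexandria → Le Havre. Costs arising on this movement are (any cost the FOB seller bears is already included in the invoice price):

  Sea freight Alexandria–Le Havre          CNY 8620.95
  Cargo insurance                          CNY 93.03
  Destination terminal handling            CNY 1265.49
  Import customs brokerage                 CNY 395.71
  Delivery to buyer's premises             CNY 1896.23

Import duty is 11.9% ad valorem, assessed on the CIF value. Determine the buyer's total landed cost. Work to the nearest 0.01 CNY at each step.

Total landed cost: CNY 89639.31

FOB: the seller bears costs until goods are on board at the origin port; the buyer bears freight, insurance and all costs thereafter.
CIF value = FOB price + freight + insurance = 68213.53 + 8620.95 + 93.03 = 76927.51
Import duty = 76927.51 × 11.9% = 9154.37
Buyer bears: freight 8620.95 + insurance 93.03 + destination terminal 1265.49 + brokerage 395.71 + delivery 1896.23 + duty 9154.37 = 21425.78
Landed cost = invoice 68213.53 + 21425.78 = 89639.31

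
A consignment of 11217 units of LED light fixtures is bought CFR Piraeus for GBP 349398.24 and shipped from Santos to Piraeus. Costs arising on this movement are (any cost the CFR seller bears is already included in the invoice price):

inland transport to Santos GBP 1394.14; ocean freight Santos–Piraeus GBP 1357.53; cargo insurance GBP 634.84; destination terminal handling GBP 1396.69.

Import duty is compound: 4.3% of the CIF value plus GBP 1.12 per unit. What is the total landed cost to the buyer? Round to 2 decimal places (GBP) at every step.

CFR: the seller pays costs through ocean freight to the destination port, but not insurance.
Already in the invoice (seller's account under CFR): inland to port, freight — exclude.
CIF value = CFR price + insurance = 349398.24 + 634.84 = 350033.08
Ad valorem component: 350033.08 × 4.3% = 15051.42
Specific component: 11217 × 1.12 = 12563.04
Import duty = 15051.42 + 12563.04 = 27614.46
Buyer bears: insurance 634.84 + destination terminal 1396.69 + duty 27614.46 = 29645.99
Landed cost = invoice 349398.24 + 29645.99 = 379044.23

Total landed cost: GBP 379044.23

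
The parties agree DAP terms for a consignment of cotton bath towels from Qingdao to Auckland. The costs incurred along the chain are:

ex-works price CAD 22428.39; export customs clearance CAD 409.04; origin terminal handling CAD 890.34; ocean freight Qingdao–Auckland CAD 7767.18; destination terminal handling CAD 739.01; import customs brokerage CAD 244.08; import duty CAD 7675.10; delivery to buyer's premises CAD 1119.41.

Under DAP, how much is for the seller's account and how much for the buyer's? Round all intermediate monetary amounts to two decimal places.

Seller: CAD 33353.37; buyer: CAD 7919.18

DAP: the seller bears all costs to the named destination except import duty and clearance.
Seller's account: goods 22428.39 + export clearance 409.04 + origin terminal 890.34 + freight 7767.18 + destination terminal 739.01 + delivery 1119.41 = 33353.37
Buyer's account: brokerage 244.08 + duty 7675.10 = 7919.18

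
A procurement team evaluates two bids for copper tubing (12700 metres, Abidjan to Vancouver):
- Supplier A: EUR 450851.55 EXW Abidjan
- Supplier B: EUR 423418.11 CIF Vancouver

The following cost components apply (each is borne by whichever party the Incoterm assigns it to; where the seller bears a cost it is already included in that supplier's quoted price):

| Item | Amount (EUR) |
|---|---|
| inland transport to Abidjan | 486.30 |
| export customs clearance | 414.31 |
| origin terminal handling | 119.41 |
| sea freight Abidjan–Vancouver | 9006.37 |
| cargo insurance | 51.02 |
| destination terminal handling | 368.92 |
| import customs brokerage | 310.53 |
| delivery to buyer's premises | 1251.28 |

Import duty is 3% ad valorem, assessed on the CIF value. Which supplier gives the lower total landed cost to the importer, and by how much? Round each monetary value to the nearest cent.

Supplier B is cheaper by EUR 38636.18

Supplier A (EXW):
CIF value = EXW price + inland to port + export clearance + origin terminal + freight + insurance = 450851.55 + 486.30 + 414.31 + 119.41 + 9006.37 + 51.02 = 460928.96
Import duty = 460928.96 × 3% = 13827.87
Buyer bears (A): 486.30 + 414.31 + 119.41 + 9006.37 + 51.02 + 368.92 + 310.53 + 1251.28 = 12008.14
Landed cost (A) = invoice 450851.55 + 12008.14 + duty 13827.87 = 476687.56
Supplier B (CIF):
The CIF price already equals the CIF value: 423418.11
Import duty = 423418.11 × 3% = 12702.54
Buyer bears (B): 368.92 + 310.53 + 1251.28 = 1930.73
Landed cost (B) = invoice 423418.11 + 1930.73 + duty 12702.54 = 438051.38
Difference = |476687.56 − 438051.38| = 38636.18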